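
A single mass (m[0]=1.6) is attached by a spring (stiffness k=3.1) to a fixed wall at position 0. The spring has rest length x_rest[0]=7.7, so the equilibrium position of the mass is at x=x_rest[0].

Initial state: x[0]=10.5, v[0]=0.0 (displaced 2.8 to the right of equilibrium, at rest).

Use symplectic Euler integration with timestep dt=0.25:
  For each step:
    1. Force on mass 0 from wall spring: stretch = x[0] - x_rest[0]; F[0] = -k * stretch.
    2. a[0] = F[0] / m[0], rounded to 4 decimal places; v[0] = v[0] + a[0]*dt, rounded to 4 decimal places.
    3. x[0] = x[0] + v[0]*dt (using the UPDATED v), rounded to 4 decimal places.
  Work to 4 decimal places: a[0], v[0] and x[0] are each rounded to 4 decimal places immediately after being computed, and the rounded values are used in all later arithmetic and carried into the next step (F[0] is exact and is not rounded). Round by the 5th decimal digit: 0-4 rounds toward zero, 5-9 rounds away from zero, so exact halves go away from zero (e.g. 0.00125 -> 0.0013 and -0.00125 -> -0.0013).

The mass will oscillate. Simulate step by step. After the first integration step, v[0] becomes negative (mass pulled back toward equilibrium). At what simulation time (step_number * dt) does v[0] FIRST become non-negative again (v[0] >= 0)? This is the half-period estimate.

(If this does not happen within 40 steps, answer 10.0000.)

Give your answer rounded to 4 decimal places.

Answer: 2.2500

Derivation:
Step 0: x=[10.5000] v=[0.0000]
Step 1: x=[10.1609] v=[-1.3563]
Step 2: x=[9.5238] v=[-2.5483]
Step 3: x=[8.6659] v=[-3.4317]
Step 4: x=[7.6910] v=[-3.8996]
Step 5: x=[6.7172] v=[-3.8953]
Step 6: x=[5.8624] v=[-3.4193]
Step 7: x=[5.2301] v=[-2.5292]
Step 8: x=[4.8969] v=[-1.3329]
Step 9: x=[4.9031] v=[0.0249]
First v>=0 after going negative at step 9, time=2.2500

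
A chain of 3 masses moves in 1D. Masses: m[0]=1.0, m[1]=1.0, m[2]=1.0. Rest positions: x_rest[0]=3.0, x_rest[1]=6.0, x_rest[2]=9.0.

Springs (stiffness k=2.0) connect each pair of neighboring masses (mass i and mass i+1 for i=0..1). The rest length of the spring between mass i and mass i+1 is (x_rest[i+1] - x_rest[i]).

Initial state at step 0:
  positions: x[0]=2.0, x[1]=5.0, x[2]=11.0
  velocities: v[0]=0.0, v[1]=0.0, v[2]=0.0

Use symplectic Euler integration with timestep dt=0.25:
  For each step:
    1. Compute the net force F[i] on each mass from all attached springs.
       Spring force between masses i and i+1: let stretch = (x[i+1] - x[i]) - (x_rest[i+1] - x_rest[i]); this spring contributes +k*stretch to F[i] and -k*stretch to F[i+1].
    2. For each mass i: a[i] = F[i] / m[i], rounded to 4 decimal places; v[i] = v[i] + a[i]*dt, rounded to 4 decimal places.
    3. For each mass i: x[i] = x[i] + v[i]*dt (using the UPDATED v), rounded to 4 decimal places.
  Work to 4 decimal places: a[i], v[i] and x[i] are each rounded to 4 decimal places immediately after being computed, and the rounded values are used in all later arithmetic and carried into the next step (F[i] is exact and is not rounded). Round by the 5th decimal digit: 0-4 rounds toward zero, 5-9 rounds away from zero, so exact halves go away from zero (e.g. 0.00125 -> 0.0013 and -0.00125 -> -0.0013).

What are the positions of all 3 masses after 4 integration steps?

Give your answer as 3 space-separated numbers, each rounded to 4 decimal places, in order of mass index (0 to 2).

Answer: 2.5487 6.9901 8.4615

Derivation:
Step 0: x=[2.0000 5.0000 11.0000] v=[0.0000 0.0000 0.0000]
Step 1: x=[2.0000 5.3750 10.6250] v=[0.0000 1.5000 -1.5000]
Step 2: x=[2.0469 5.9844 9.9688] v=[0.1875 2.4375 -2.6250]
Step 3: x=[2.2110 6.5997 9.1895] v=[0.6563 2.4610 -3.1172]
Step 4: x=[2.5487 6.9901 8.4615] v=[1.3507 1.5616 -2.9121]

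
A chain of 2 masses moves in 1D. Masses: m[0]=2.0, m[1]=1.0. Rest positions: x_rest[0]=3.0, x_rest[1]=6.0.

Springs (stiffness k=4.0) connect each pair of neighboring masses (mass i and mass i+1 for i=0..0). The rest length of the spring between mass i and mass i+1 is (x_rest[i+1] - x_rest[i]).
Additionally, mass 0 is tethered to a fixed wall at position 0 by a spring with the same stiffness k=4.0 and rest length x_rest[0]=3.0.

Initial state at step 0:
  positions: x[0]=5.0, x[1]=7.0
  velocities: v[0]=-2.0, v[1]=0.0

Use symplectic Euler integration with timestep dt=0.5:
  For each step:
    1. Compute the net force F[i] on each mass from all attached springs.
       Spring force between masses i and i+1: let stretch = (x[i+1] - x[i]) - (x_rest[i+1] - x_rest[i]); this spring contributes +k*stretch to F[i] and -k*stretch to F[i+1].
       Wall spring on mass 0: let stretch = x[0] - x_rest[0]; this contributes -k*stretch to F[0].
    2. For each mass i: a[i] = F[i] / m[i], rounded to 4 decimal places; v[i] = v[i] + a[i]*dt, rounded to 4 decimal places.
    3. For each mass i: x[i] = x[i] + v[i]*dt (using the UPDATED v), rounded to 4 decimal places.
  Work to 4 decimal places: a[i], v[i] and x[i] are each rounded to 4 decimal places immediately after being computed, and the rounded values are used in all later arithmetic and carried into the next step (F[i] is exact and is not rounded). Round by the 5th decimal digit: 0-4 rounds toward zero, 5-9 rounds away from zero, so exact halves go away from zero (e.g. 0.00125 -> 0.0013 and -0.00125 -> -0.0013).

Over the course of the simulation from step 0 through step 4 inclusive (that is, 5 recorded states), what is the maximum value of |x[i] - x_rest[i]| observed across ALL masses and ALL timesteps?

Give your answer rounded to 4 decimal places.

Step 0: x=[5.0000 7.0000] v=[-2.0000 0.0000]
Step 1: x=[2.5000 8.0000] v=[-5.0000 2.0000]
Step 2: x=[1.5000 6.5000] v=[-2.0000 -3.0000]
Step 3: x=[2.2500 3.0000] v=[1.5000 -7.0000]
Step 4: x=[2.2500 1.7500] v=[0.0000 -2.5000]
Max displacement = 4.2500

Answer: 4.2500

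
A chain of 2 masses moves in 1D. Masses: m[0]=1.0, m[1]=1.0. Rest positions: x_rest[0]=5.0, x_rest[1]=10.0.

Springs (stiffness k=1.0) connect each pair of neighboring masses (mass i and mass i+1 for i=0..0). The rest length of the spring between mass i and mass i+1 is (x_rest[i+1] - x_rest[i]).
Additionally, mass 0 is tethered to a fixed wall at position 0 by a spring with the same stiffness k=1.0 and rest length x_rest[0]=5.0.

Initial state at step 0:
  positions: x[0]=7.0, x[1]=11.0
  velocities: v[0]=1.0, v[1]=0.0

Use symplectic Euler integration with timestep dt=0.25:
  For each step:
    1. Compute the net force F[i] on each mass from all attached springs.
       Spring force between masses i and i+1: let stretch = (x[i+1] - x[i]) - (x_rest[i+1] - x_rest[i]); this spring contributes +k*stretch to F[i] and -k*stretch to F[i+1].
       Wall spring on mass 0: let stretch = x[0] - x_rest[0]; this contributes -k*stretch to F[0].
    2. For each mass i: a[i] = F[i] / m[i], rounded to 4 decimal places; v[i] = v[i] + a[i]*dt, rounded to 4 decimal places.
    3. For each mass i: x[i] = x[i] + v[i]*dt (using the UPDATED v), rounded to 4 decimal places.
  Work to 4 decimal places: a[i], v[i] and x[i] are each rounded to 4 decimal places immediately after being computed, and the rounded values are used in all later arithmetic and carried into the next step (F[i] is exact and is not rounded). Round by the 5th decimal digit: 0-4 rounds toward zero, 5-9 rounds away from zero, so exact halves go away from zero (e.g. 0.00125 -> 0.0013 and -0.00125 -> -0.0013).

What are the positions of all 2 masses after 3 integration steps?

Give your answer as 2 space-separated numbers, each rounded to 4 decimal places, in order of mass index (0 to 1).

Answer: 6.6372 11.3591

Derivation:
Step 0: x=[7.0000 11.0000] v=[1.0000 0.0000]
Step 1: x=[7.0625 11.0625] v=[0.2500 0.2500]
Step 2: x=[6.9336 11.1875] v=[-0.5156 0.5000]
Step 3: x=[6.6372 11.3591] v=[-1.1855 0.6865]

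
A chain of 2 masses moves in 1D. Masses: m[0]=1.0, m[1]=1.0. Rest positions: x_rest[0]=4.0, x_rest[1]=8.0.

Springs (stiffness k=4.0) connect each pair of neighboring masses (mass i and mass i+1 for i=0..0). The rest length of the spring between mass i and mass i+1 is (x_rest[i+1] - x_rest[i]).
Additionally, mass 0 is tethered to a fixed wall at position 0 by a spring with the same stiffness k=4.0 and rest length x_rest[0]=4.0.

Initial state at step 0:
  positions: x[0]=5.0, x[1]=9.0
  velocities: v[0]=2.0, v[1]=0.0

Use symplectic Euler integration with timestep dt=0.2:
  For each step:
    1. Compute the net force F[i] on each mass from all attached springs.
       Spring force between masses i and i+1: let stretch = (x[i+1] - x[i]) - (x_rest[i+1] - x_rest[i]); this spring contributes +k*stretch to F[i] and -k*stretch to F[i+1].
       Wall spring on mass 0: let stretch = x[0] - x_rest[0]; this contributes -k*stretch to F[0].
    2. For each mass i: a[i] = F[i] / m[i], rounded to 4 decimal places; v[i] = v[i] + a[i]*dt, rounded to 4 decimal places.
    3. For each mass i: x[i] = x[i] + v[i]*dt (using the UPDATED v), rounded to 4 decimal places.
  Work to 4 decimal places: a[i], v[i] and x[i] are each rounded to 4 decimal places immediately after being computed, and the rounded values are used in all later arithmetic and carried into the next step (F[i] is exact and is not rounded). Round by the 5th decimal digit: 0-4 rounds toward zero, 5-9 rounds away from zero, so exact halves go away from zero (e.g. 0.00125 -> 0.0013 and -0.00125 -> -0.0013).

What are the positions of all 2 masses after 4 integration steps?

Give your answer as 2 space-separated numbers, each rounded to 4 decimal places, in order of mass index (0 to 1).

Step 0: x=[5.0000 9.0000] v=[2.0000 0.0000]
Step 1: x=[5.2400 9.0000] v=[1.2000 0.0000]
Step 2: x=[5.2432 9.0384] v=[0.0160 0.1920]
Step 3: x=[5.0147 9.1096] v=[-1.1424 0.3558]
Step 4: x=[4.6391 9.1656] v=[-1.8782 0.2799]

Answer: 4.6391 9.1656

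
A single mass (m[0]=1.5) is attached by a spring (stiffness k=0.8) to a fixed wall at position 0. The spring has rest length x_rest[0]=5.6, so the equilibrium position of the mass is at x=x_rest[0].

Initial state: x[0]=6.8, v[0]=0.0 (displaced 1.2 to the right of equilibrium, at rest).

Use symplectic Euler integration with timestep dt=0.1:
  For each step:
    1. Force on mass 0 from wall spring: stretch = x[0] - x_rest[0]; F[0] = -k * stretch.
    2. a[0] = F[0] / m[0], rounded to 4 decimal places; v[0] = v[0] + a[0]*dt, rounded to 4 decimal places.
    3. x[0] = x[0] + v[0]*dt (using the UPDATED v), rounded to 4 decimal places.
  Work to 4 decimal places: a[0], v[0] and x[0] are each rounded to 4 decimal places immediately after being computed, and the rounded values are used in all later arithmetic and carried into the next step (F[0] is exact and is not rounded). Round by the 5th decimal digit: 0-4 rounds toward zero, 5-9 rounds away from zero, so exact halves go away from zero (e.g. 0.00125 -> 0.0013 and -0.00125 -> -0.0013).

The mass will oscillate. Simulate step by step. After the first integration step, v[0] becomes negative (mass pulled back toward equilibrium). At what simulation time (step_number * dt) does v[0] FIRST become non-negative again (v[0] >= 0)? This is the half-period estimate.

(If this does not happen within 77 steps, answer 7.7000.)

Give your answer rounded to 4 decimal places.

Step 0: x=[6.8000] v=[0.0000]
Step 1: x=[6.7936] v=[-0.0640]
Step 2: x=[6.7808] v=[-0.1277]
Step 3: x=[6.7617] v=[-0.1907]
Step 4: x=[6.7364] v=[-0.2527]
Step 5: x=[6.7051] v=[-0.3133]
Step 6: x=[6.6679] v=[-0.3722]
Step 7: x=[6.6250] v=[-0.4292]
Step 8: x=[6.5766] v=[-0.4839]
Step 9: x=[6.5230] v=[-0.5360]
Step 10: x=[6.4645] v=[-0.5852]
Step 11: x=[6.4014] v=[-0.6313]
Step 12: x=[6.3340] v=[-0.6740]
Step 13: x=[6.2627] v=[-0.7132]
Step 14: x=[6.1879] v=[-0.7485]
Step 15: x=[6.1099] v=[-0.7799]
Step 16: x=[6.0292] v=[-0.8071]
Step 17: x=[5.9462] v=[-0.8300]
Step 18: x=[5.8614] v=[-0.8485]
Step 19: x=[5.7752] v=[-0.8624]
Step 20: x=[5.6880] v=[-0.8717]
Step 21: x=[5.6004] v=[-0.8764]
Step 22: x=[5.5128] v=[-0.8764]
Step 23: x=[5.4256] v=[-0.8718]
Step 24: x=[5.3394] v=[-0.8625]
Step 25: x=[5.2545] v=[-0.8486]
Step 26: x=[5.1715] v=[-0.8302]
Step 27: x=[5.0908] v=[-0.8074]
Step 28: x=[5.0128] v=[-0.7802]
Step 29: x=[4.9379] v=[-0.7489]
Step 30: x=[4.8665] v=[-0.7136]
Step 31: x=[4.7991] v=[-0.6745]
Step 32: x=[4.7359] v=[-0.6318]
Step 33: x=[4.6773] v=[-0.5857]
Step 34: x=[4.6237] v=[-0.5365]
Step 35: x=[4.5753] v=[-0.4844]
Step 36: x=[4.5323] v=[-0.4298]
Step 37: x=[4.4950] v=[-0.3729]
Step 38: x=[4.4636] v=[-0.3140]
Step 39: x=[4.4383] v=[-0.2534]
Step 40: x=[4.4192] v=[-0.1914]
Step 41: x=[4.4064] v=[-0.1284]
Step 42: x=[4.3999] v=[-0.0647]
Step 43: x=[4.3998] v=[-0.0007]
Step 44: x=[4.4061] v=[0.0633]
First v>=0 after going negative at step 44, time=4.4000

Answer: 4.4000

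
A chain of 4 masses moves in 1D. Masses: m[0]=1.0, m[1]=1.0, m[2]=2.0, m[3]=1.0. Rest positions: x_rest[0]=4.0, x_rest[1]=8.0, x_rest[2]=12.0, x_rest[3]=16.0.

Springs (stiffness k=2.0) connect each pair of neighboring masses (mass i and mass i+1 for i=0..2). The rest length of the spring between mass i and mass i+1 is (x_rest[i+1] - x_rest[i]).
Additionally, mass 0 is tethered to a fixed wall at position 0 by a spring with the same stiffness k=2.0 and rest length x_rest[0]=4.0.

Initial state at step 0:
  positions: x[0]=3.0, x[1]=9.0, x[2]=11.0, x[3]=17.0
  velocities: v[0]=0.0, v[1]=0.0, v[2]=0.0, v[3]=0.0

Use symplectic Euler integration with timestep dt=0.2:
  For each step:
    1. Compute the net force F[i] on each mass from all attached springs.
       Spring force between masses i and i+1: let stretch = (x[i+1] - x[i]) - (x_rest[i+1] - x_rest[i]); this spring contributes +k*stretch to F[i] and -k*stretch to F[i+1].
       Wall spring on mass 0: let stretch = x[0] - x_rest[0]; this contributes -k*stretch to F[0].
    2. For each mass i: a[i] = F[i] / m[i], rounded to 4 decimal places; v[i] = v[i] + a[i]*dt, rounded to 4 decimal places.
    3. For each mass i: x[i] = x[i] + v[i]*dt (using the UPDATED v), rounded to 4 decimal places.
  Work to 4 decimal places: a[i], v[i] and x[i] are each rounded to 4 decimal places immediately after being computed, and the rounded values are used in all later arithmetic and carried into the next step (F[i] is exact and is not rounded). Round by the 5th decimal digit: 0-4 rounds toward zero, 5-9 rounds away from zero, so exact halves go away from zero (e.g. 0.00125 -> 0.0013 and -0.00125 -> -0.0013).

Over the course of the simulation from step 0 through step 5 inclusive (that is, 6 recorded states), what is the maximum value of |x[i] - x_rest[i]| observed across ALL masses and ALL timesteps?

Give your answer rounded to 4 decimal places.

Step 0: x=[3.0000 9.0000 11.0000 17.0000] v=[0.0000 0.0000 0.0000 0.0000]
Step 1: x=[3.2400 8.6800 11.1600 16.8400] v=[1.2000 -1.6000 0.8000 -0.8000]
Step 2: x=[3.6560 8.1232 11.4480 16.5456] v=[2.0800 -2.7840 1.4400 -1.4720]
Step 3: x=[4.1369 7.4750 11.8069 16.1634] v=[2.4045 -3.2410 1.7946 -1.9110]
Step 4: x=[4.5539 6.9063 12.1668 15.7527] v=[2.0850 -2.8435 1.7995 -2.0536]
Step 5: x=[4.7948 6.5702 12.4597 15.3751] v=[1.2044 -1.6803 1.4646 -1.8880]
Max displacement = 1.4298

Answer: 1.4298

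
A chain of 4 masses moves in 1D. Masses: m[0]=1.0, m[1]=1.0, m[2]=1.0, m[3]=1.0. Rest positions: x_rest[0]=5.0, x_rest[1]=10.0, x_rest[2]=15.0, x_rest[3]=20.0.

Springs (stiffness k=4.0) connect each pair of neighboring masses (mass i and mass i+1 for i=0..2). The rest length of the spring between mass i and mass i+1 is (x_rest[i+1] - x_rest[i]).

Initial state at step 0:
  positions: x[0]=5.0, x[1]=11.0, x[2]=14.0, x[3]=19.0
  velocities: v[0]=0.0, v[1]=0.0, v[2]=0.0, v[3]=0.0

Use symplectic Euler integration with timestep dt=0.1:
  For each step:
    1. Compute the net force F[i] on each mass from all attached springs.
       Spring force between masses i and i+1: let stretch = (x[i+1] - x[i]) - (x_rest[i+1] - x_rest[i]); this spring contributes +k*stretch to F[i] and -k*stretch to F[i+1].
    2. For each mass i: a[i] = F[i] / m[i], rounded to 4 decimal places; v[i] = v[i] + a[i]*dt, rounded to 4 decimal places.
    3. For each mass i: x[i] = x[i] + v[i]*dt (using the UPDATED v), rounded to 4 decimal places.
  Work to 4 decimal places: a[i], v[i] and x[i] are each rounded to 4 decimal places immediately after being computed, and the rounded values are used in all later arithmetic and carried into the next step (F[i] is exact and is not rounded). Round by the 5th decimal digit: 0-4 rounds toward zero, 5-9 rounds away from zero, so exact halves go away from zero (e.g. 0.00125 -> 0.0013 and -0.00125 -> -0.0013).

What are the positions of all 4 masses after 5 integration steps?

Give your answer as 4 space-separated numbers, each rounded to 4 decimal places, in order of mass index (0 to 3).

Step 0: x=[5.0000 11.0000 14.0000 19.0000] v=[0.0000 0.0000 0.0000 0.0000]
Step 1: x=[5.0400 10.8800 14.0800 19.0000] v=[0.4000 -1.2000 0.8000 0.0000]
Step 2: x=[5.1136 10.6544 14.2288 19.0032] v=[0.7360 -2.2560 1.4880 0.0320]
Step 3: x=[5.2088 10.3501 14.4256 19.0154] v=[0.9523 -3.0426 1.9680 0.1222]
Step 4: x=[5.3097 10.0032 14.6430 19.0440] v=[1.0088 -3.4689 2.1737 0.2863]
Step 5: x=[5.3983 9.6542 14.8508 19.0966] v=[0.8862 -3.4904 2.0782 0.5259]

Answer: 5.3983 9.6542 14.8508 19.0966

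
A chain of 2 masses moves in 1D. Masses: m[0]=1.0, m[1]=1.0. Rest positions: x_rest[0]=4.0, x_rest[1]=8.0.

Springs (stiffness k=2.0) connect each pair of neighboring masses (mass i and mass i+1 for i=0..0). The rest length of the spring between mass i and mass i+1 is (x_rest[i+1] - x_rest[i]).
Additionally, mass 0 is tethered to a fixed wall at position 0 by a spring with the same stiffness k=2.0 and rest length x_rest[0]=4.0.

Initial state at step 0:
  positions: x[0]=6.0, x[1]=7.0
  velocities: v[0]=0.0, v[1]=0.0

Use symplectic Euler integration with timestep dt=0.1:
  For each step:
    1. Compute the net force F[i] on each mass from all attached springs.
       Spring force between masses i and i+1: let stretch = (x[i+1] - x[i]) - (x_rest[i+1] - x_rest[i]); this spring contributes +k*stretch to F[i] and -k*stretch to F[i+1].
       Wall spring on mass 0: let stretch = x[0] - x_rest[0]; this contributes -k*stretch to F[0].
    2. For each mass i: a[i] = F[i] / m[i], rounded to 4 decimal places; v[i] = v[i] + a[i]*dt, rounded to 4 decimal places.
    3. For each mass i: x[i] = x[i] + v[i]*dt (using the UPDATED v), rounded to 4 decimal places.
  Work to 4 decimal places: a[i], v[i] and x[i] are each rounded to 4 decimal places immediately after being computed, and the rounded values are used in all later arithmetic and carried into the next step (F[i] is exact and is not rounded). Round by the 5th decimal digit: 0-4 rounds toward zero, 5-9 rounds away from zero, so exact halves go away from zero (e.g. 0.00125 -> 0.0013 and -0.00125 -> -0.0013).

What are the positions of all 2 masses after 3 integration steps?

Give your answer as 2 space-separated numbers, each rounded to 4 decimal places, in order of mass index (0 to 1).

Answer: 5.4257 7.3442

Derivation:
Step 0: x=[6.0000 7.0000] v=[0.0000 0.0000]
Step 1: x=[5.9000 7.0600] v=[-1.0000 0.6000]
Step 2: x=[5.7052 7.1768] v=[-1.9480 1.1680]
Step 3: x=[5.4257 7.3442] v=[-2.7947 1.6737]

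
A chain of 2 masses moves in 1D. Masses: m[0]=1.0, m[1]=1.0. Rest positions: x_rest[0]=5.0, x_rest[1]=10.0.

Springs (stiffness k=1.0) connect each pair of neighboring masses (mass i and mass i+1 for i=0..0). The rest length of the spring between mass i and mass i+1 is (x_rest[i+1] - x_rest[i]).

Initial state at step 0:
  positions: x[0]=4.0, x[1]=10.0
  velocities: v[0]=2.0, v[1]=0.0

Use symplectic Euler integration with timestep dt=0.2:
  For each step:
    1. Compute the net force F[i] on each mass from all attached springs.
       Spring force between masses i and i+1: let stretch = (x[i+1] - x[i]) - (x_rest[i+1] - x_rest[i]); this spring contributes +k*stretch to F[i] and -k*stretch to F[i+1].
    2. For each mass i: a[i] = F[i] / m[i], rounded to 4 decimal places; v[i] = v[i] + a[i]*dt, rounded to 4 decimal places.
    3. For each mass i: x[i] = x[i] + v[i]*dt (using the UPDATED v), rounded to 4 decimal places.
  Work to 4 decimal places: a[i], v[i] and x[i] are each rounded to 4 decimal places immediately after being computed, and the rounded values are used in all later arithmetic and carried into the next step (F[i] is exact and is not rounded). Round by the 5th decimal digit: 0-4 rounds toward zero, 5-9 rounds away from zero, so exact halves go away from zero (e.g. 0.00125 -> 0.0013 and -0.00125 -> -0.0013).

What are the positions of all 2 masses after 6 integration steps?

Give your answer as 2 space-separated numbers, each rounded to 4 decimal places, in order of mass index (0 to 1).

Step 0: x=[4.0000 10.0000] v=[2.0000 0.0000]
Step 1: x=[4.4400 9.9600] v=[2.2000 -0.2000]
Step 2: x=[4.9008 9.8992] v=[2.3040 -0.3040]
Step 3: x=[5.3615 9.8385] v=[2.3037 -0.3037]
Step 4: x=[5.8013 9.7987] v=[2.1991 -0.1991]
Step 5: x=[6.2010 9.7990] v=[1.9986 0.0014]
Step 6: x=[6.5446 9.8554] v=[1.7182 0.2818]

Answer: 6.5446 9.8554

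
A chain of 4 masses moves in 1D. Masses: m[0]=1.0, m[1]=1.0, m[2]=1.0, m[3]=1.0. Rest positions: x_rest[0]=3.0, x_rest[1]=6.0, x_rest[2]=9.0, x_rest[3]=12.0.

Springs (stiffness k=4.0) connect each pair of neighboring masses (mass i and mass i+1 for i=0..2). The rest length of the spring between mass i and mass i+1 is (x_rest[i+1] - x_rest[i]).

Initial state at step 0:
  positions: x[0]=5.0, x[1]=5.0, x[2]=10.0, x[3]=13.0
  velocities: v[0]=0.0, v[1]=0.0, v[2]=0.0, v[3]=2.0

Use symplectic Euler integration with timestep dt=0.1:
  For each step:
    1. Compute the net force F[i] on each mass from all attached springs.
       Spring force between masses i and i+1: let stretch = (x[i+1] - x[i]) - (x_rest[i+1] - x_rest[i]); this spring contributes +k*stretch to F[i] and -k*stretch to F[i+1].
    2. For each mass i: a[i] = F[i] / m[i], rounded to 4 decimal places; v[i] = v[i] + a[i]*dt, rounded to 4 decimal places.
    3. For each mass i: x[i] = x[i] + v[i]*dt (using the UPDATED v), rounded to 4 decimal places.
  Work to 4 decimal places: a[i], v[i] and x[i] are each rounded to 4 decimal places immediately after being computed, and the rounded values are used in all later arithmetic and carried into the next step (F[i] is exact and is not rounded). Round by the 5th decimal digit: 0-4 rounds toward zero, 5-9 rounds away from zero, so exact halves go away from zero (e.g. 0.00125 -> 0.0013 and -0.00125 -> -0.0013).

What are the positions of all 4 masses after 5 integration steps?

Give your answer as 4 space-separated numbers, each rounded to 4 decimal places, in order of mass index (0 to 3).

Step 0: x=[5.0000 5.0000 10.0000 13.0000] v=[0.0000 0.0000 0.0000 2.0000]
Step 1: x=[4.8800 5.2000 9.9200 13.2000] v=[-1.2000 2.0000 -0.8000 2.0000]
Step 2: x=[4.6528 5.5760 9.7824 13.3888] v=[-2.2720 3.7600 -1.3760 1.8880]
Step 3: x=[4.3425 6.0833 9.6208 13.5533] v=[-3.1027 5.0733 -1.6160 1.6454]
Step 4: x=[3.9819 6.6625 9.4750 13.6805] v=[-3.6064 5.7920 -1.4580 1.2724]
Step 5: x=[3.6085 7.2470 9.3849 13.7595] v=[-3.7342 5.8448 -0.9008 0.7902]

Answer: 3.6085 7.2470 9.3849 13.7595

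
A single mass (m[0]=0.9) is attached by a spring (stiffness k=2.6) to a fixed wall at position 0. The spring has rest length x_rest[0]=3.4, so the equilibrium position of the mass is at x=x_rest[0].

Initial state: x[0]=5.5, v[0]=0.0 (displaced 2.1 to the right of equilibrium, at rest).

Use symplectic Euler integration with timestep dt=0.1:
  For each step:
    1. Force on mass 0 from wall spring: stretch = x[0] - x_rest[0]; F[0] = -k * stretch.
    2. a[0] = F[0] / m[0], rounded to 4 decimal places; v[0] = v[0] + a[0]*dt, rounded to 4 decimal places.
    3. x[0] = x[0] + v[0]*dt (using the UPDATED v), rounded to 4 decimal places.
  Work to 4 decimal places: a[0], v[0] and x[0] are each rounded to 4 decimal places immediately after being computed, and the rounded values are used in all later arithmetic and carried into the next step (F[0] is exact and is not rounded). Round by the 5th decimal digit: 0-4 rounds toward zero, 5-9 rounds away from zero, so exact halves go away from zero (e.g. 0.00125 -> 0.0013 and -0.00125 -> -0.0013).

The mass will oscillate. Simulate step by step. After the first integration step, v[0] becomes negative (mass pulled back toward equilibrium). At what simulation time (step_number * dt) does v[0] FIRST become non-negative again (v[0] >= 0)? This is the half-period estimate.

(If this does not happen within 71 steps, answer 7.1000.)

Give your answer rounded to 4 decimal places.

Answer: 1.9000

Derivation:
Step 0: x=[5.5000] v=[0.0000]
Step 1: x=[5.4393] v=[-0.6067]
Step 2: x=[5.3197] v=[-1.1958]
Step 3: x=[5.1447] v=[-1.7504]
Step 4: x=[4.9193] v=[-2.2544]
Step 5: x=[4.6500] v=[-2.6933]
Step 6: x=[4.3446] v=[-3.0544]
Step 7: x=[4.0119] v=[-3.3273]
Step 8: x=[3.6615] v=[-3.5041]
Step 9: x=[3.3035] v=[-3.5796]
Step 10: x=[2.9483] v=[-3.5517]
Step 11: x=[2.6062] v=[-3.4212]
Step 12: x=[2.2870] v=[-3.1919]
Step 13: x=[2.0000] v=[-2.8704]
Step 14: x=[1.7534] v=[-2.4660]
Step 15: x=[1.5544] v=[-1.9903]
Step 16: x=[1.4087] v=[-1.4571]
Step 17: x=[1.3205] v=[-0.8818]
Step 18: x=[1.2924] v=[-0.2811]
Step 19: x=[1.3252] v=[0.3278]
First v>=0 after going negative at step 19, time=1.9000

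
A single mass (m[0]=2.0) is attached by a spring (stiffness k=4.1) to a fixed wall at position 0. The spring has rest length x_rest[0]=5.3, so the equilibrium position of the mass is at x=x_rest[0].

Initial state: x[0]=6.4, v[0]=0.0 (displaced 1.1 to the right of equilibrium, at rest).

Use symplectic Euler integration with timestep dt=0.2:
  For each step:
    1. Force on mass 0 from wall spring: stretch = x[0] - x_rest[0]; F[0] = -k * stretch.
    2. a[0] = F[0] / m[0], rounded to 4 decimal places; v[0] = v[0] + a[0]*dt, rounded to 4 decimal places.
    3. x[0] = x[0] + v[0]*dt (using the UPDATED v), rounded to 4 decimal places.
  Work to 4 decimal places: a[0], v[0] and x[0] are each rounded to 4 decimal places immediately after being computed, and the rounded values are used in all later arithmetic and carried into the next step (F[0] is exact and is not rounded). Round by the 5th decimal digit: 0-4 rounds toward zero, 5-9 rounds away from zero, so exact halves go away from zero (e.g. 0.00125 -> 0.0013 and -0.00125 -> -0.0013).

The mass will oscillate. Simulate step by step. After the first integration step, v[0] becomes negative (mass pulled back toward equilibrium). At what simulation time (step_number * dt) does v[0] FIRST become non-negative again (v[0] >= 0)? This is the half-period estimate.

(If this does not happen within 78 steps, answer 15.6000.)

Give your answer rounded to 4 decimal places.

Step 0: x=[6.4000] v=[0.0000]
Step 1: x=[6.3098] v=[-0.4510]
Step 2: x=[6.1368] v=[-0.8650]
Step 3: x=[5.8952] v=[-1.2081]
Step 4: x=[5.6048] v=[-1.4521]
Step 5: x=[5.2894] v=[-1.5771]
Step 6: x=[4.9748] v=[-1.5728]
Step 7: x=[4.6869] v=[-1.4395]
Step 8: x=[4.4493] v=[-1.1881]
Step 9: x=[4.2814] v=[-0.8393]
Step 10: x=[4.1971] v=[-0.4217]
Step 11: x=[4.2032] v=[0.0305]
First v>=0 after going negative at step 11, time=2.2000

Answer: 2.2000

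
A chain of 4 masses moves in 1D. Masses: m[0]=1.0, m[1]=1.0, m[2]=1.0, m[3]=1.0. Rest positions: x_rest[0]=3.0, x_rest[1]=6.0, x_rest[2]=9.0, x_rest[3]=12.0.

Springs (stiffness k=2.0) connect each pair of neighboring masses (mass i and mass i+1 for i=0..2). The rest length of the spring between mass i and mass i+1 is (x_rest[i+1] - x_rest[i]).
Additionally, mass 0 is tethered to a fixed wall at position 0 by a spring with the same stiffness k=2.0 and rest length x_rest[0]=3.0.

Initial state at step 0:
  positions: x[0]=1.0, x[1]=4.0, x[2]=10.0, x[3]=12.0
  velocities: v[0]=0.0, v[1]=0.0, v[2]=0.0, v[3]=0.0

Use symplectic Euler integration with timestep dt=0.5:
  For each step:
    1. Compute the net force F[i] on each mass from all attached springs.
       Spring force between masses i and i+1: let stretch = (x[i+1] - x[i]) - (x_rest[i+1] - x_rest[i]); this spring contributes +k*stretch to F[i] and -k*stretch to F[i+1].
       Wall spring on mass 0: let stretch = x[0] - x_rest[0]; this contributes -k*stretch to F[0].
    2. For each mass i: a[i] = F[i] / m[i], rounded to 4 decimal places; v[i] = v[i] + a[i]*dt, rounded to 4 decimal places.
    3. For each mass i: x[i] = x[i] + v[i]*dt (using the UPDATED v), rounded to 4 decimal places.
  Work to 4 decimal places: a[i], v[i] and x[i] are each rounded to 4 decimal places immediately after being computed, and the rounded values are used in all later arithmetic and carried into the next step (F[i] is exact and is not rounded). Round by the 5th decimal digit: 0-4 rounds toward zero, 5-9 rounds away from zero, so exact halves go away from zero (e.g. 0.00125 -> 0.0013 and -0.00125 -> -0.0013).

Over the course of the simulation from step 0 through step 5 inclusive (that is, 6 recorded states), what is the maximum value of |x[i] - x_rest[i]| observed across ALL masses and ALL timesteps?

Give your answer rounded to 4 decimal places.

Step 0: x=[1.0000 4.0000 10.0000 12.0000] v=[0.0000 0.0000 0.0000 0.0000]
Step 1: x=[2.0000 5.5000 8.0000 12.5000] v=[2.0000 3.0000 -4.0000 1.0000]
Step 2: x=[3.7500 6.5000 7.0000 12.2500] v=[3.5000 2.0000 -2.0000 -0.5000]
Step 3: x=[5.0000 6.3750 8.3750 10.8750] v=[2.5000 -0.2500 2.7500 -2.7500]
Step 4: x=[4.4375 6.5625 10.0000 9.7500] v=[-1.1250 0.3750 3.2500 -2.2500]
Step 5: x=[2.7188 7.4063 9.7813 10.2500] v=[-3.4375 1.6875 -0.4375 1.0000]
Max displacement = 2.2500

Answer: 2.2500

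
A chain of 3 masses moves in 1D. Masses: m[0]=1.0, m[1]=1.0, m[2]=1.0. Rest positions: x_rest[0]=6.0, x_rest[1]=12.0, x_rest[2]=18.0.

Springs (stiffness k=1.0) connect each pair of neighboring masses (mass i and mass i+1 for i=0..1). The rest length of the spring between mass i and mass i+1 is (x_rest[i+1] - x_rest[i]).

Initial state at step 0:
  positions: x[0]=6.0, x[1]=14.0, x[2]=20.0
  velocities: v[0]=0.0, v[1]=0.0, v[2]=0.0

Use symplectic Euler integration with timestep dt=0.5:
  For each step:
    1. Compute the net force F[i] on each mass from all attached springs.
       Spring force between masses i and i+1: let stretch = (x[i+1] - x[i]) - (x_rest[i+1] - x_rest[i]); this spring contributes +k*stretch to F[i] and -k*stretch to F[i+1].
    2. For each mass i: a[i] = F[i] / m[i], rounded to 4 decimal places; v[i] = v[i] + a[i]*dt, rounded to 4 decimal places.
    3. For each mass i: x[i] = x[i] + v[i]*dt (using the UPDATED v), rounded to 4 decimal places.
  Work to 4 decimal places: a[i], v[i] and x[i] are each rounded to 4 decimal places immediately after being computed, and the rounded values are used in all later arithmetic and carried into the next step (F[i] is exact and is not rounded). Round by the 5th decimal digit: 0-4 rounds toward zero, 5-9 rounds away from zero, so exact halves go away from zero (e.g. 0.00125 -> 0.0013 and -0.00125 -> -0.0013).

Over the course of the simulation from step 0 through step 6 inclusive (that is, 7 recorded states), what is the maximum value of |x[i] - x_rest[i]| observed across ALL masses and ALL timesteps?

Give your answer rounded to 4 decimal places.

Answer: 2.2345

Derivation:
Step 0: x=[6.0000 14.0000 20.0000] v=[0.0000 0.0000 0.0000]
Step 1: x=[6.5000 13.5000 20.0000] v=[1.0000 -1.0000 0.0000]
Step 2: x=[7.2500 12.8750 19.8750] v=[1.5000 -1.2500 -0.2500]
Step 3: x=[7.9063 12.5938 19.5000] v=[1.3125 -0.5625 -0.7500]
Step 4: x=[8.2345 12.8673 18.8985] v=[0.6563 0.5469 -1.2031]
Step 5: x=[8.2209 13.4904 18.2892] v=[-0.0273 1.2461 -1.2187]
Step 6: x=[8.0246 13.9958 17.9802] v=[-0.3926 1.0108 -0.6181]
Max displacement = 2.2345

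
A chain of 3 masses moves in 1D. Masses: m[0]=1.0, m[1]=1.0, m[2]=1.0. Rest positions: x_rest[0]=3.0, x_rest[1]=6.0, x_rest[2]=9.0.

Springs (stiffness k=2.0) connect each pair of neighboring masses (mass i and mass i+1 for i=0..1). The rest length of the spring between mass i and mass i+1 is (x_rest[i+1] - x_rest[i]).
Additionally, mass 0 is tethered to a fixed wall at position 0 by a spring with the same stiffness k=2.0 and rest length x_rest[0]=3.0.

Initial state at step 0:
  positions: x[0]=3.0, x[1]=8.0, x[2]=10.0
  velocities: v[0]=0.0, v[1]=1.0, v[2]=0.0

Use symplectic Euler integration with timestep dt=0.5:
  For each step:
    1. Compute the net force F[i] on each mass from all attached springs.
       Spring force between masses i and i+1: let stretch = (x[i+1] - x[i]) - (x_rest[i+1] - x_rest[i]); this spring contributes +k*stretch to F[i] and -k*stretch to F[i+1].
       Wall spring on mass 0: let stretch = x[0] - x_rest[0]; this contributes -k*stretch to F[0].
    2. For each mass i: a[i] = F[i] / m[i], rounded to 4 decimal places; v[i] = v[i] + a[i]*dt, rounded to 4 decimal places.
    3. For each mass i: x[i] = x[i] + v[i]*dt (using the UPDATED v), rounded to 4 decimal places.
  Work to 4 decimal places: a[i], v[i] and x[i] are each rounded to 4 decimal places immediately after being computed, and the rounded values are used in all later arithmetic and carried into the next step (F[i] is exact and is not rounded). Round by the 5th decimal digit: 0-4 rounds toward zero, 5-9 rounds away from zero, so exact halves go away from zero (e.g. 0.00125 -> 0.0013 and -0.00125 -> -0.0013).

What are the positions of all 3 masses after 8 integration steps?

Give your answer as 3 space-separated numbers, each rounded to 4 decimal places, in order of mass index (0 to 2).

Step 0: x=[3.0000 8.0000 10.0000] v=[0.0000 1.0000 0.0000]
Step 1: x=[4.0000 7.0000 10.5000] v=[2.0000 -2.0000 1.0000]
Step 2: x=[4.5000 6.2500 10.7500] v=[1.0000 -1.5000 0.5000]
Step 3: x=[3.6250 6.8750 10.2500] v=[-1.7500 1.2500 -1.0000]
Step 4: x=[2.5625 7.5625 9.5625] v=[-2.1250 1.3750 -1.3750]
Step 5: x=[2.7188 6.7500 9.3750] v=[0.3125 -1.6250 -0.3750]
Step 6: x=[3.5313 5.2344 9.3750] v=[1.6249 -3.0312 0.0000]
Step 7: x=[3.4297 4.9376 8.8047] v=[-0.2033 -0.5937 -1.1406]
Step 8: x=[2.3672 5.8204 7.8009] v=[-2.1251 1.7655 -2.0077]

Answer: 2.3672 5.8204 7.8009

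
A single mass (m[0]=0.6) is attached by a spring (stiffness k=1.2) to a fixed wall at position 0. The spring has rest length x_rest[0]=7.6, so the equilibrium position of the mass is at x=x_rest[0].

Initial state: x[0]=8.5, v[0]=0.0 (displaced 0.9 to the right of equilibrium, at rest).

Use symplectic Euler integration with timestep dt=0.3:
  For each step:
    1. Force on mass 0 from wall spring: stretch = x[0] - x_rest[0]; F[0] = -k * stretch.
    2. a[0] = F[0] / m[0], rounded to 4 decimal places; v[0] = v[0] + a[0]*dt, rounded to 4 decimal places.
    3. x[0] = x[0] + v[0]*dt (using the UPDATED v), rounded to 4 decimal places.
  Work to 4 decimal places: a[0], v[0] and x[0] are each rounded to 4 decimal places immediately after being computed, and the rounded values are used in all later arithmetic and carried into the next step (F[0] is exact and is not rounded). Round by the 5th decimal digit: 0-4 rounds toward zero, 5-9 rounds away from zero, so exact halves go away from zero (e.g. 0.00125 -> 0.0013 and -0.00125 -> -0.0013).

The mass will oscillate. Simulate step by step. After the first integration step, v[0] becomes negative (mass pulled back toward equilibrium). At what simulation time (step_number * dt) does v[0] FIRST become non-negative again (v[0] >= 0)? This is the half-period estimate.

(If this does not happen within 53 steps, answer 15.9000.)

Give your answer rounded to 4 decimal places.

Step 0: x=[8.5000] v=[0.0000]
Step 1: x=[8.3380] v=[-0.5400]
Step 2: x=[8.0432] v=[-0.9828]
Step 3: x=[7.6686] v=[-1.2487]
Step 4: x=[7.2816] v=[-1.2899]
Step 5: x=[6.9519] v=[-1.0989]
Step 6: x=[6.7389] v=[-0.7100]
Step 7: x=[6.6809] v=[-0.1933]
Step 8: x=[6.7884] v=[0.3582]
First v>=0 after going negative at step 8, time=2.4000

Answer: 2.4000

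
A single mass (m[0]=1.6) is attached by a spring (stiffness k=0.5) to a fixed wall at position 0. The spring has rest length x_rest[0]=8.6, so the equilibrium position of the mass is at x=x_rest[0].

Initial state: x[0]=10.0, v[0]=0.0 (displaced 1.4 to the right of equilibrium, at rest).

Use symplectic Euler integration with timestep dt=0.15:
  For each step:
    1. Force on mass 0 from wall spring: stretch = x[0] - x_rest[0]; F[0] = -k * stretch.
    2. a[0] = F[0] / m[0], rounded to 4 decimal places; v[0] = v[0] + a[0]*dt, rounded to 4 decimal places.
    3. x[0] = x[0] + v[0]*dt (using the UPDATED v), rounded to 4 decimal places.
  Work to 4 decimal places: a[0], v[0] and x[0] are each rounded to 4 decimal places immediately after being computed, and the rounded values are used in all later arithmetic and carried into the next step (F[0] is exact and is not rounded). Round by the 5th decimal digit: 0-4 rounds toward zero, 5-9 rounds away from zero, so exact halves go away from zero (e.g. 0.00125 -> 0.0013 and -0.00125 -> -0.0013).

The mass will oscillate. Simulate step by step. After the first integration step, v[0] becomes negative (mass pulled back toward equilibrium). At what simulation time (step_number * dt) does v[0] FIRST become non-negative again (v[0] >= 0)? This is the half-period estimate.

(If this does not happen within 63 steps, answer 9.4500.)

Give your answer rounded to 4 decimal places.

Answer: 5.7000

Derivation:
Step 0: x=[10.0000] v=[0.0000]
Step 1: x=[9.9902] v=[-0.0656]
Step 2: x=[9.9706] v=[-0.1308]
Step 3: x=[9.9414] v=[-0.1950]
Step 4: x=[9.9027] v=[-0.2579]
Step 5: x=[9.8549] v=[-0.3190]
Step 6: x=[9.7982] v=[-0.3778]
Step 7: x=[9.7331] v=[-0.4340]
Step 8: x=[9.6600] v=[-0.4871]
Step 9: x=[9.5795] v=[-0.5368]
Step 10: x=[9.4921] v=[-0.5827]
Step 11: x=[9.3984] v=[-0.6245]
Step 12: x=[9.2991] v=[-0.6619]
Step 13: x=[9.1949] v=[-0.6947]
Step 14: x=[9.0865] v=[-0.7226]
Step 15: x=[8.9747] v=[-0.7454]
Step 16: x=[8.8603] v=[-0.7630]
Step 17: x=[8.7440] v=[-0.7752]
Step 18: x=[8.6267] v=[-0.7820]
Step 19: x=[8.5092] v=[-0.7832]
Step 20: x=[8.3924] v=[-0.7789]
Step 21: x=[8.2770] v=[-0.7692]
Step 22: x=[8.1639] v=[-0.7541]
Step 23: x=[8.0538] v=[-0.7337]
Step 24: x=[7.9476] v=[-0.7081]
Step 25: x=[7.8460] v=[-0.6775]
Step 26: x=[7.7497] v=[-0.6422]
Step 27: x=[7.6594] v=[-0.6023]
Step 28: x=[7.5757] v=[-0.5582]
Step 29: x=[7.4992] v=[-0.5102]
Step 30: x=[7.4304] v=[-0.4586]
Step 31: x=[7.3698] v=[-0.4038]
Step 32: x=[7.3179] v=[-0.3461]
Step 33: x=[7.2750] v=[-0.2860]
Step 34: x=[7.2414] v=[-0.2239]
Step 35: x=[7.2174] v=[-0.1602]
Step 36: x=[7.2031] v=[-0.0954]
Step 37: x=[7.1986] v=[-0.0299]
Step 38: x=[7.2040] v=[0.0358]
First v>=0 after going negative at step 38, time=5.7000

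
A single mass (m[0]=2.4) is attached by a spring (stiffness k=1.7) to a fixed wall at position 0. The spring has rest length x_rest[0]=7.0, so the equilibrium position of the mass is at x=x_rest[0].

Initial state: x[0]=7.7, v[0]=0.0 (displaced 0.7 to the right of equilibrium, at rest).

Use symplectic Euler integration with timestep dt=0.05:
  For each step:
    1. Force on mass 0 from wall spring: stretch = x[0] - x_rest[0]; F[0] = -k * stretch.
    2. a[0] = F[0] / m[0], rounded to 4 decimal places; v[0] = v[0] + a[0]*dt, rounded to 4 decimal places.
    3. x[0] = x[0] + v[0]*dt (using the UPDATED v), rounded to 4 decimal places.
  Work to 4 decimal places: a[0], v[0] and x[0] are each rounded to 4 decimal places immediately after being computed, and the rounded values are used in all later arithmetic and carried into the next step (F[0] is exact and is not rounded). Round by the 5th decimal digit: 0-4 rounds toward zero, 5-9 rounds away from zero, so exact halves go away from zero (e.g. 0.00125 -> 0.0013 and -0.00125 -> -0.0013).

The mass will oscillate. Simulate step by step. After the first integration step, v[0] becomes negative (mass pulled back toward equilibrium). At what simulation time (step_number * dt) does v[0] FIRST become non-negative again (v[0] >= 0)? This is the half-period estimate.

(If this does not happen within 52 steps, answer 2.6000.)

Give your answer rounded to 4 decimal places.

Step 0: x=[7.7000] v=[0.0000]
Step 1: x=[7.6988] v=[-0.0248]
Step 2: x=[7.6963] v=[-0.0496]
Step 3: x=[7.6926] v=[-0.0743]
Step 4: x=[7.6877] v=[-0.0988]
Step 5: x=[7.6815] v=[-0.1232]
Step 6: x=[7.6741] v=[-0.1473]
Step 7: x=[7.6655] v=[-0.1712]
Step 8: x=[7.6558] v=[-0.1948]
Step 9: x=[7.6449] v=[-0.2180]
Step 10: x=[7.6329] v=[-0.2408]
Step 11: x=[7.6197] v=[-0.2632]
Step 12: x=[7.6054] v=[-0.2852]
Step 13: x=[7.5901] v=[-0.3066]
Step 14: x=[7.5737] v=[-0.3275]
Step 15: x=[7.5563] v=[-0.3478]
Step 16: x=[7.5379] v=[-0.3675]
Step 17: x=[7.5186] v=[-0.3866]
Step 18: x=[7.4984] v=[-0.4050]
Step 19: x=[7.4773] v=[-0.4227]
Step 20: x=[7.4553] v=[-0.4396]
Step 21: x=[7.4325] v=[-0.4557]
Step 22: x=[7.4090] v=[-0.4710]
Step 23: x=[7.3847] v=[-0.4855]
Step 24: x=[7.3597] v=[-0.4991]
Step 25: x=[7.3341] v=[-0.5118]
Step 26: x=[7.3079] v=[-0.5236]
Step 27: x=[7.2812] v=[-0.5345]
Step 28: x=[7.2540] v=[-0.5445]
Step 29: x=[7.2263] v=[-0.5535]
Step 30: x=[7.1982] v=[-0.5615]
Step 31: x=[7.1698] v=[-0.5685]
Step 32: x=[7.1411] v=[-0.5745]
Step 33: x=[7.1121] v=[-0.5795]
Step 34: x=[7.0829] v=[-0.5835]
Step 35: x=[7.0536] v=[-0.5864]
Step 36: x=[7.0242] v=[-0.5883]
Step 37: x=[6.9947] v=[-0.5892]
Step 38: x=[6.9653] v=[-0.5890]
Step 39: x=[6.9359] v=[-0.5878]
Step 40: x=[6.9066] v=[-0.5855]
Step 41: x=[6.8775] v=[-0.5822]
Step 42: x=[6.8486] v=[-0.5779]
Step 43: x=[6.8200] v=[-0.5725]
Step 44: x=[6.7917] v=[-0.5661]
Step 45: x=[6.7638] v=[-0.5587]
Step 46: x=[6.7363] v=[-0.5503]
Step 47: x=[6.7093] v=[-0.5410]
Step 48: x=[6.6828] v=[-0.5307]
Step 49: x=[6.6568] v=[-0.5195]
Step 50: x=[6.6314] v=[-0.5073]
Step 51: x=[6.6067] v=[-0.4942]
Step 52: x=[6.5827] v=[-0.4803]
v[0] did not become non-negative within 52 steps; using fallback time=2.6000

Answer: 2.6000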